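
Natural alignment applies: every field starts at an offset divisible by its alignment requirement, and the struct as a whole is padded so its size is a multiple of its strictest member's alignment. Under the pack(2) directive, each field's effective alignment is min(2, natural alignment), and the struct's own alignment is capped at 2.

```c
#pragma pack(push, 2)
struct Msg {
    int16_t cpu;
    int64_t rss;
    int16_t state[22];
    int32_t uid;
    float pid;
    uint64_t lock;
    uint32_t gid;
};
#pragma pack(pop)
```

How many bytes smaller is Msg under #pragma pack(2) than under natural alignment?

natural layout:
  cpu at 0 (size 2, align 2) → ends 2
  pad 6 to align 8 for rss
  rss at 8 (size 8, align 8) → ends 16
  state at 16 (size 44, align 2) → ends 60
  uid at 60 (size 4, align 4) → ends 64
  pid at 64 (size 4, align 4) → ends 68
  pad 4 to align 8 for lock
  lock at 72 (size 8, align 8) → ends 80
  gid at 80 (size 4, align 4) → ends 84
  tail pad 4 to reach multiple of 8
  total 88 bytes, alignment 8
packed(2) layout:
  cpu at 0 (size 2, align 2) → ends 2
  rss at 2 (size 8, align 2) → ends 10
  state at 10 (size 44, align 2) → ends 54
  uid at 54 (size 4, align 2) → ends 58
  pid at 58 (size 4, align 2) → ends 62
  lock at 62 (size 8, align 2) → ends 70
  gid at 70 (size 4, align 2) → ends 74
  total 74 bytes, alignment 2
88 − 74 = 14

14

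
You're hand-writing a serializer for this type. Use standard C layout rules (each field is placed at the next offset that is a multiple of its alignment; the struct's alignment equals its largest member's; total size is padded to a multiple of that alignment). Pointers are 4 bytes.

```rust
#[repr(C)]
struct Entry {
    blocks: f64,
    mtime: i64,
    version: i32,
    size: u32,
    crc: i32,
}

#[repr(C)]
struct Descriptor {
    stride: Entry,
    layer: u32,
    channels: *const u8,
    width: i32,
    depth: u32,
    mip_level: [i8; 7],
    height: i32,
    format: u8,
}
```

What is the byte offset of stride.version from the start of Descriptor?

Entry: @0: blocks [8B, align 8] → 8; @8: mtime [8B, align 8] → 16; @16: version [4B, align 4] → 20; @20: size [4B, align 4] → 24; @24: crc [4B, align 4] → 28; +4 tail pad (align 8); size 32, align 8
@0: stride [32B, align 8] → 32
within Entry: version at 16
0 + 16 = 16

16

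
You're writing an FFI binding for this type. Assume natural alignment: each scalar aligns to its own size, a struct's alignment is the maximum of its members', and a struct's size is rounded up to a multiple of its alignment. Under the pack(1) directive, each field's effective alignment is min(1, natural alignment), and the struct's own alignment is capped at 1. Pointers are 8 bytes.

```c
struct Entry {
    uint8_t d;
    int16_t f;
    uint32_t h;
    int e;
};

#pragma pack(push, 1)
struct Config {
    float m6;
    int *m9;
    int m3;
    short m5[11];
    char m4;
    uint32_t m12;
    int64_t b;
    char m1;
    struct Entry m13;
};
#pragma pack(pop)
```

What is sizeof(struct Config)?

Entry: @0: d [1B, align 1] → 1; +1 pad (align 2); @2: f [2B, align 2] → 4; @4: h [4B, align 4] → 8; @8: e [4B, align 4] → 12; size 12, align 4
@0: m6 [4B, align 1] → 4
@4: m9 [8B, align 1] → 12
@12: m3 [4B, align 1] → 16
@16: m5 [22B, align 1] → 38
@38: m4 [1B, align 1] → 39
@39: m12 [4B, align 1] → 43
@43: b [8B, align 1] → 51
@51: m1 [1B, align 1] → 52
@52: m13 [12B, align 1] → 64
size 64, align 1

64 bytes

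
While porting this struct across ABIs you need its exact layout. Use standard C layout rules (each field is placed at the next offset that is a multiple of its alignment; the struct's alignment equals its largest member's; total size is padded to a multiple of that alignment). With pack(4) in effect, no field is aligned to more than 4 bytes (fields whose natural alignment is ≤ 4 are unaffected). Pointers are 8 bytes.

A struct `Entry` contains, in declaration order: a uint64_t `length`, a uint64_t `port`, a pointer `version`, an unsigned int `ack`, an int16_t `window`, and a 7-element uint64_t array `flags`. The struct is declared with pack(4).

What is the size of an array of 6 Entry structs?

528

0..8  length  (8B, 4-aligned)
8..16  port  (8B, 4-aligned)
16..24  version  (8B, 4-aligned)
24..28  ack  (4B, 4-aligned)
28..30  window  (2B, 2-aligned)
30..32  -- padding (2B)
32..88  flags  (56B, 4-aligned)
sizeof = 88, alignof = 4
array of 6: 6 × 88 = 528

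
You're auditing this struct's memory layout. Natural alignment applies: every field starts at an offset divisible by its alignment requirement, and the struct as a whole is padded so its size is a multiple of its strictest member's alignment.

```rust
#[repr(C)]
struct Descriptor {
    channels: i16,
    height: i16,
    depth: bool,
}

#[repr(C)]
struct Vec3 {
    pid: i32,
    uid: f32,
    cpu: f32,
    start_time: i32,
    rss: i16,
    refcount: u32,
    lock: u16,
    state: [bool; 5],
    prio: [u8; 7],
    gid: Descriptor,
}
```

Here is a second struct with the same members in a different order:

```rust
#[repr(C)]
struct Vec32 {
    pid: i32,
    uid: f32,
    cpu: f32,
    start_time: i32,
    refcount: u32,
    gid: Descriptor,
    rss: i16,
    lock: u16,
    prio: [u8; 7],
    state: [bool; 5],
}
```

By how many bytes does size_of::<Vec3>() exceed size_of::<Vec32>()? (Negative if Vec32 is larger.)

0

Descriptor: @0: channels [2B, align 2] → 2; @2: height [2B, align 2] → 4; @4: depth [1B, align 1] → 5; +1 tail pad (align 2); size 6, align 2
@0: pid [4B, align 4] → 4
@4: uid [4B, align 4] → 8
@8: cpu [4B, align 4] → 12
@12: start_time [4B, align 4] → 16
@16: rss [2B, align 2] → 18
+2 pad (align 4)
@20: refcount [4B, align 4] → 24
@24: lock [2B, align 2] → 26
@26: state [5B, align 1] → 31
@31: prio [7B, align 1] → 38
@38: gid [6B, align 2] → 44
size 44, align 4
— Vec32 —
@0: pid [4B, align 4] → 4
@4: uid [4B, align 4] → 8
@8: cpu [4B, align 4] → 12
@12: start_time [4B, align 4] → 16
@16: refcount [4B, align 4] → 20
@20: gid [6B, align 2] → 26
@26: rss [2B, align 2] → 28
@28: lock [2B, align 2] → 30
@30: prio [7B, align 1] → 37
@37: state [5B, align 1] → 42
+2 tail pad (align 4)
size 44, align 4
44 − 44 = 0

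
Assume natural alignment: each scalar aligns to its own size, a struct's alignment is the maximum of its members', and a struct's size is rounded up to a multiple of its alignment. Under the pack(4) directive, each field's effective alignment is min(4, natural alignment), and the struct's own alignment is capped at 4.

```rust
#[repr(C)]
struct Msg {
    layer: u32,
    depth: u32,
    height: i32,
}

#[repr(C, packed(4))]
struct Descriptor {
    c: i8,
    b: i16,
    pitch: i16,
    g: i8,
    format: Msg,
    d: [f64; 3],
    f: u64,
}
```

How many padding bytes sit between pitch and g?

Msg: layer at 0 (size 4, align 4) → ends 4; depth at 4 (size 4, align 4) → ends 8; height at 8 (size 4, align 4) → ends 12; total 12 bytes, alignment 4
c at 0 (size 1, align 1) → ends 1
pad 1 to align 2 for b
b at 2 (size 2, align 2) → ends 4
pitch at 4 (size 2, align 2) → ends 6
g at 6 (size 1, align 1) → ends 7

0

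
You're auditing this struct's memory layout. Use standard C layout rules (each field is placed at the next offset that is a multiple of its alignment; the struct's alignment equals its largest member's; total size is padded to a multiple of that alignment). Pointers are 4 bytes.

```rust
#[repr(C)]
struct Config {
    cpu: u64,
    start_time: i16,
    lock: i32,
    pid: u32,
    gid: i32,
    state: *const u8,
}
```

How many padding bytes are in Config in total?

@0: cpu [8B, align 8] → 8
@8: start_time [2B, align 2] → 10
+2 pad (align 4)
@12: lock [4B, align 4] → 16
@16: pid [4B, align 4] → 20
@20: gid [4B, align 4] → 24
@24: state [4B, align 4] → 28
+4 tail pad (align 8)
size 32, align 8
data bytes 26, size 32 → padding 6

6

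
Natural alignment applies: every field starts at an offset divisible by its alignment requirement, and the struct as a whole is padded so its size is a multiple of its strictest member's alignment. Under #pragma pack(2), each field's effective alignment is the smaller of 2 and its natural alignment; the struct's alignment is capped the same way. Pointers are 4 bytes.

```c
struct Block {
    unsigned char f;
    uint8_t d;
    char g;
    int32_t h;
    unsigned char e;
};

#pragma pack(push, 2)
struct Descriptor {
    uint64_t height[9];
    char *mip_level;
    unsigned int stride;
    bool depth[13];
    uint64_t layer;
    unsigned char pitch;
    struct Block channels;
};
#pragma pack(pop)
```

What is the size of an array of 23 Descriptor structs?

2668

Block: f at 0 (size 1, align 1) → ends 1; d at 1 (size 1, align 1) → ends 2; g at 2 (size 1, align 1) → ends 3; pad 1 to align 4 for h; h at 4 (size 4, align 4) → ends 8; e at 8 (size 1, align 1) → ends 9; tail pad 3 to reach multiple of 4; total 12 bytes, alignment 4
height at 0 (size 72, align 2) → ends 72
mip_level at 72 (size 4, align 2) → ends 76
stride at 76 (size 4, align 2) → ends 80
depth at 80 (size 13, align 1) → ends 93
pad 1 to align 2 for layer
layer at 94 (size 8, align 2) → ends 102
pitch at 102 (size 1, align 1) → ends 103
pad 1 to align 2 for channels
channels at 104 (size 12, align 2) → ends 116
total 116 bytes, alignment 2
array of 23: 23 × 116 = 2668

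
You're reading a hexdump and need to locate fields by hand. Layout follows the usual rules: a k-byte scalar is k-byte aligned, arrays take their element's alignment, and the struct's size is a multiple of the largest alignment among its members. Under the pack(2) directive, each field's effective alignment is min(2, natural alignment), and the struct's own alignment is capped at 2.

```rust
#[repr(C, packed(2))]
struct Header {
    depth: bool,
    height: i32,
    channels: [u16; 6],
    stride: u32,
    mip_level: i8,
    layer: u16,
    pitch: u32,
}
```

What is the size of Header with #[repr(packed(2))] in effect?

30

depth at 0 (size 1, align 1) → ends 1
pad 1 to align 2 for height
height at 2 (size 4, align 2) → ends 6
channels at 6 (size 12, align 2) → ends 18
stride at 18 (size 4, align 2) → ends 22
mip_level at 22 (size 1, align 1) → ends 23
pad 1 to align 2 for layer
layer at 24 (size 2, align 2) → ends 26
pitch at 26 (size 4, align 2) → ends 30
total 30 bytes, alignment 2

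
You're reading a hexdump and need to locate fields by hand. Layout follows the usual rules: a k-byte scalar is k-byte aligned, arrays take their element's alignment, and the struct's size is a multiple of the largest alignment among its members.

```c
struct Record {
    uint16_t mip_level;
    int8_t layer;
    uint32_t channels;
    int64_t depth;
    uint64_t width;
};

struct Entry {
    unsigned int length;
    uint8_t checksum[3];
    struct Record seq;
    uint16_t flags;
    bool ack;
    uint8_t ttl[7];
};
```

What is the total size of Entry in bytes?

Record: 0..2  mip_level  (2B, 2-aligned); 2..3  layer  (1B, 1-aligned); 3..4  -- padding (1B); 4..8  channels  (4B, 4-aligned); 8..16  depth  (8B, 8-aligned); 16..24  width  (8B, 8-aligned); sizeof = 24, alignof = 8
0..4  length  (4B, 4-aligned)
4..7  checksum  (3B, 1-aligned)
7..8  -- padding (1B)
8..32  seq  (24B, 8-aligned)
32..34  flags  (2B, 2-aligned)
34..35  ack  (1B, 1-aligned)
35..42  ttl  (7B, 1-aligned)
42..48  -- tail padding (6B)
sizeof = 48, alignof = 8

48 bytes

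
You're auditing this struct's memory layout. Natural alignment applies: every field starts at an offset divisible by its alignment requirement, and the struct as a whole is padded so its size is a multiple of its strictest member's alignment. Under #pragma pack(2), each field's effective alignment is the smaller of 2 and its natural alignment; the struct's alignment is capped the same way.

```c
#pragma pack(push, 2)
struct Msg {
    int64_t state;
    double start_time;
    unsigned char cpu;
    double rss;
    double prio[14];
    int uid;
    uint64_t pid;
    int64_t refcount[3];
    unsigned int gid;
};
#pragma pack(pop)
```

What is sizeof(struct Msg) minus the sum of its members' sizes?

@0: state [8B, align 2] → 8
@8: start_time [8B, align 2] → 16
@16: cpu [1B, align 1] → 17
+1 pad (align 2)
@18: rss [8B, align 2] → 26
@26: prio [112B, align 2] → 138
@138: uid [4B, align 2] → 142
@142: pid [8B, align 2] → 150
@150: refcount [24B, align 2] → 174
@174: gid [4B, align 2] → 178
size 178, align 2
data bytes 177, size 178 → padding 1

1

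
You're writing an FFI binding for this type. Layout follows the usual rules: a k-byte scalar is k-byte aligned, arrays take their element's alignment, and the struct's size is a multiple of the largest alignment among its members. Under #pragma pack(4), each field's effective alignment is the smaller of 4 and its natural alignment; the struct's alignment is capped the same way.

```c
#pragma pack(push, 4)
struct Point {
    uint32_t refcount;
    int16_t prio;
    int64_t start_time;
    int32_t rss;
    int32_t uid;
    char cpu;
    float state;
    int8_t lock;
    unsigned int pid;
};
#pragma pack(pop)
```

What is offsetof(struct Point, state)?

28

@0: refcount [4B, align 4] → 4
@4: prio [2B, align 2] → 6
+2 pad (align 4)
@8: start_time [8B, align 4] → 16
@16: rss [4B, align 4] → 20
@20: uid [4B, align 4] → 24
@24: cpu [1B, align 1] → 25
+3 pad (align 4)
@28: state [4B, align 4] → 32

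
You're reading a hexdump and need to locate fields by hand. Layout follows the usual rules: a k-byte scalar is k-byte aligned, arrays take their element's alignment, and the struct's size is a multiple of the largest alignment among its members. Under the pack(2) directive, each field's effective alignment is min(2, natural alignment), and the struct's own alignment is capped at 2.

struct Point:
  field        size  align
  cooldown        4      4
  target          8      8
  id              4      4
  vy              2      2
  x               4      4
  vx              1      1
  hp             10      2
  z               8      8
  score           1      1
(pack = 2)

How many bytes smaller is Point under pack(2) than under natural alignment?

natural layout:
  @0: cooldown [4B, align 4] → 4
  +4 pad (align 8)
  @8: target [8B, align 8] → 16
  @16: id [4B, align 4] → 20
  @20: vy [2B, align 2] → 22
  +2 pad (align 4)
  @24: x [4B, align 4] → 28
  @28: vx [1B, align 1] → 29
  +1 pad (align 2)
  @30: hp [10B, align 2] → 40
  @40: z [8B, align 8] → 48
  @48: score [1B, align 1] → 49
  +7 tail pad (align 8)
  size 56, align 8
packed(2) layout:
  @0: cooldown [4B, align 2] → 4
  @4: target [8B, align 2] → 12
  @12: id [4B, align 2] → 16
  @16: vy [2B, align 2] → 18
  @18: x [4B, align 2] → 22
  @22: vx [1B, align 1] → 23
  +1 pad (align 2)
  @24: hp [10B, align 2] → 34
  @34: z [8B, align 2] → 42
  @42: score [1B, align 1] → 43
  +1 tail pad (align 2)
  size 44, align 2
56 − 44 = 12

12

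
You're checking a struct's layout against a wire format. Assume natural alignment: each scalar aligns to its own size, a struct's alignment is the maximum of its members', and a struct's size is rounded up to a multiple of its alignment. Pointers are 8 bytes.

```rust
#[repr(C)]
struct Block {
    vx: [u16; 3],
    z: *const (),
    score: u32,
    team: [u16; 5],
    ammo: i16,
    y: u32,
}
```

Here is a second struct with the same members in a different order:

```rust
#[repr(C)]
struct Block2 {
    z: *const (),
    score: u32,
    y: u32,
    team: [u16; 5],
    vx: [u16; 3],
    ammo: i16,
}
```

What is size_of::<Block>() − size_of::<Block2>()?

0

@0: vx [6B, align 2] → 6
+2 pad (align 8)
@8: z [8B, align 8] → 16
@16: score [4B, align 4] → 20
@20: team [10B, align 2] → 30
@30: ammo [2B, align 2] → 32
@32: y [4B, align 4] → 36
+4 tail pad (align 8)
size 40, align 8
— Block2 —
@0: z [8B, align 8] → 8
@8: score [4B, align 4] → 12
@12: y [4B, align 4] → 16
@16: team [10B, align 2] → 26
@26: vx [6B, align 2] → 32
@32: ammo [2B, align 2] → 34
+6 tail pad (align 8)
size 40, align 8
40 − 40 = 0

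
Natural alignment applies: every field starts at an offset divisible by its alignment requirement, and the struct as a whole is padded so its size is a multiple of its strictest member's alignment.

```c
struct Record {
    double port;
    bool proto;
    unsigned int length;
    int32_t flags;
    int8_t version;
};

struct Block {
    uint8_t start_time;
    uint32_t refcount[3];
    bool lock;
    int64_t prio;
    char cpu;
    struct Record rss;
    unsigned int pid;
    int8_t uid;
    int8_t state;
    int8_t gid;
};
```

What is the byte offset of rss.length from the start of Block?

52

Record: 0..8  port  (8B, 8-aligned); 8..9  proto  (1B, 1-aligned); 9..12  -- padding (3B); 12..16  length  (4B, 4-aligned); 16..20  flags  (4B, 4-aligned); 20..21  version  (1B, 1-aligned); 21..24  -- tail padding (3B); sizeof = 24, alignof = 8
0..1  start_time  (1B, 1-aligned)
1..4  -- padding (3B)
4..16  refcount  (12B, 4-aligned)
16..17  lock  (1B, 1-aligned)
17..24  -- padding (7B)
24..32  prio  (8B, 8-aligned)
32..33  cpu  (1B, 1-aligned)
33..40  -- padding (7B)
40..64  rss  (24B, 8-aligned)
within Record: length at 12
40 + 12 = 52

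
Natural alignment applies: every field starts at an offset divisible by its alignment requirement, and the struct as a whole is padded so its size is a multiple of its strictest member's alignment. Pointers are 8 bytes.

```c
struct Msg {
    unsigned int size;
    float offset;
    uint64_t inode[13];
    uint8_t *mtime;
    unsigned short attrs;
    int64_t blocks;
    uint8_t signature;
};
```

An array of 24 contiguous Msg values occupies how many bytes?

0..4  size  (4B, 4-aligned)
4..8  offset  (4B, 4-aligned)
8..112  inode  (104B, 8-aligned)
112..120  mtime  (8B, 8-aligned)
120..122  attrs  (2B, 2-aligned)
122..128  -- padding (6B)
128..136  blocks  (8B, 8-aligned)
136..137  signature  (1B, 1-aligned)
137..144  -- tail padding (7B)
sizeof = 144, alignof = 8
array of 24: 24 × 144 = 3456

3456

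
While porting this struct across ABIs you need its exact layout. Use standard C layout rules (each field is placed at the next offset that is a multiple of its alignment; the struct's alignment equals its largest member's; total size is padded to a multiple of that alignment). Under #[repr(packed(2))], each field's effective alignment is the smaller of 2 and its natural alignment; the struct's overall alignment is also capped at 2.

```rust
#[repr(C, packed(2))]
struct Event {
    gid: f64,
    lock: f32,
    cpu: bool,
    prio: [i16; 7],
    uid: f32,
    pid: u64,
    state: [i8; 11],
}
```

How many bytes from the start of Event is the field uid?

gid at 0 (size 8, align 2) → ends 8
lock at 8 (size 4, align 2) → ends 12
cpu at 12 (size 1, align 1) → ends 13
pad 1 to align 2 for prio
prio at 14 (size 14, align 2) → ends 28
uid at 28 (size 4, align 2) → ends 32

28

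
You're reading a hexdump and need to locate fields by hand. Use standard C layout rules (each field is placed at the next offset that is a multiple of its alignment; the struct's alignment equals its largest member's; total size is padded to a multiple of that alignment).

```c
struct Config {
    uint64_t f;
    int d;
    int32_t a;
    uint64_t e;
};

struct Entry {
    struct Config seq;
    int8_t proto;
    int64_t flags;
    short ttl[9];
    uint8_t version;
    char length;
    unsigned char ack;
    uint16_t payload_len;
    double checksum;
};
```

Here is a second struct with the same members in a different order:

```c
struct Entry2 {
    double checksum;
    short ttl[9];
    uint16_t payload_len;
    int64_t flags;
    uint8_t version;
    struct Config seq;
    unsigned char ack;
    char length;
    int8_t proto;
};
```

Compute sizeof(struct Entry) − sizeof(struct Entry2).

-8

Config: @0: f [8B, align 8] → 8; @8: d [4B, align 4] → 12; @12: a [4B, align 4] → 16; @16: e [8B, align 8] → 24; size 24, align 8
@0: seq [24B, align 8] → 24
@24: proto [1B, align 1] → 25
+7 pad (align 8)
@32: flags [8B, align 8] → 40
@40: ttl [18B, align 2] → 58
@58: version [1B, align 1] → 59
@59: length [1B, align 1] → 60
@60: ack [1B, align 1] → 61
+1 pad (align 2)
@62: payload_len [2B, align 2] → 64
@64: checksum [8B, align 8] → 72
size 72, align 8
— Entry2 —
@0: checksum [8B, align 8] → 8
@8: ttl [18B, align 2] → 26
@26: payload_len [2B, align 2] → 28
+4 pad (align 8)
@32: flags [8B, align 8] → 40
@40: version [1B, align 1] → 41
+7 pad (align 8)
@48: seq [24B, align 8] → 72
@72: ack [1B, align 1] → 73
@73: length [1B, align 1] → 74
@74: proto [1B, align 1] → 75
+5 tail pad (align 8)
size 80, align 8
72 − 80 = -8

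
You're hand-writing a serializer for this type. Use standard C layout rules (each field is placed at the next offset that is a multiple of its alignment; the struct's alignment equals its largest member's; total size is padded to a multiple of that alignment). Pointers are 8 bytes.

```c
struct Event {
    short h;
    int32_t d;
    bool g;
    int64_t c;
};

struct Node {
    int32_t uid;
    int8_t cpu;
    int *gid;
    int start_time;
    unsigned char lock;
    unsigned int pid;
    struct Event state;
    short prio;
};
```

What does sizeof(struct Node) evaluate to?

Event: 0..2  h  (2B, 2-aligned); 2..4  -- padding (2B); 4..8  d  (4B, 4-aligned); 8..9  g  (1B, 1-aligned); 9..16  -- padding (7B); 16..24  c  (8B, 8-aligned); sizeof = 24, alignof = 8
0..4  uid  (4B, 4-aligned)
4..5  cpu  (1B, 1-aligned)
5..8  -- padding (3B)
8..16  gid  (8B, 8-aligned)
16..20  start_time  (4B, 4-aligned)
20..21  lock  (1B, 1-aligned)
21..24  -- padding (3B)
24..28  pid  (4B, 4-aligned)
28..32  -- padding (4B)
32..56  state  (24B, 8-aligned)
56..58  prio  (2B, 2-aligned)
58..64  -- tail padding (6B)
sizeof = 64, alignof = 8

64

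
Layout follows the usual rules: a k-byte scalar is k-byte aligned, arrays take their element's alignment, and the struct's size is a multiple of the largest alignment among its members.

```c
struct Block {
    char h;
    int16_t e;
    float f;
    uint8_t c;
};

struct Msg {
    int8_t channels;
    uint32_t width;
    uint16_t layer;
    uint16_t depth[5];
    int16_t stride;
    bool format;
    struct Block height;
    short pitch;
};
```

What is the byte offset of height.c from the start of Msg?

Block: @0: h [1B, align 1] → 1; +1 pad (align 2); @2: e [2B, align 2] → 4; @4: f [4B, align 4] → 8; @8: c [1B, align 1] → 9; +3 tail pad (align 4); size 12, align 4
@0: channels [1B, align 1] → 1
+3 pad (align 4)
@4: width [4B, align 4] → 8
@8: layer [2B, align 2] → 10
@10: depth [10B, align 2] → 20
@20: stride [2B, align 2] → 22
@22: format [1B, align 1] → 23
+1 pad (align 4)
@24: height [12B, align 4] → 36
within Block: c at 8
24 + 8 = 32

32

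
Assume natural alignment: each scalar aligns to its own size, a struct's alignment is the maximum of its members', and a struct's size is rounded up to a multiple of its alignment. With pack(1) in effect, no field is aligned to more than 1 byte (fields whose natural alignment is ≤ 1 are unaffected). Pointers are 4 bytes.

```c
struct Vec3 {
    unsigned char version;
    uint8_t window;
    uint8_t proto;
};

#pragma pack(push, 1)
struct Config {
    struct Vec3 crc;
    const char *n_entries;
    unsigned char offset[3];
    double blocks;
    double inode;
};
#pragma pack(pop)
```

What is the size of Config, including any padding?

Vec3: @0: version [1B, align 1] → 1; @1: window [1B, align 1] → 2; @2: proto [1B, align 1] → 3; size 3, align 1
@0: crc [3B, align 1] → 3
@3: n_entries [4B, align 1] → 7
@7: offset [3B, align 1] → 10
@10: blocks [8B, align 1] → 18
@18: inode [8B, align 1] → 26
size 26, align 1

26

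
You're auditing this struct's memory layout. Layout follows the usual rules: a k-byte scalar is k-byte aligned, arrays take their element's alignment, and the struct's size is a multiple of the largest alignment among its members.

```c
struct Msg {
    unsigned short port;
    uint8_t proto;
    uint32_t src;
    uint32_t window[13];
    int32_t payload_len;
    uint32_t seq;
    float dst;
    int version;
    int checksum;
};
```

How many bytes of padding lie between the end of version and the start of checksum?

0..2  port  (2B, 2-aligned)
2..3  proto  (1B, 1-aligned)
3..4  -- padding (1B)
4..8  src  (4B, 4-aligned)
8..60  window  (52B, 4-aligned)
60..64  payload_len  (4B, 4-aligned)
64..68  seq  (4B, 4-aligned)
68..72  dst  (4B, 4-aligned)
72..76  version  (4B, 4-aligned)
76..80  checksum  (4B, 4-aligned)

0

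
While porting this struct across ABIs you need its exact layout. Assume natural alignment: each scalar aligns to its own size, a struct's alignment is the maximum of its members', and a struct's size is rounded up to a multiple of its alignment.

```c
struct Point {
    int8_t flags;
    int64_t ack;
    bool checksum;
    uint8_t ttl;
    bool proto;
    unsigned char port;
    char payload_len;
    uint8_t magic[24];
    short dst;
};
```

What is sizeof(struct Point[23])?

1104

flags at 0 (size 1, align 1) → ends 1
pad 7 to align 8 for ack
ack at 8 (size 8, align 8) → ends 16
checksum at 16 (size 1, align 1) → ends 17
ttl at 17 (size 1, align 1) → ends 18
proto at 18 (size 1, align 1) → ends 19
port at 19 (size 1, align 1) → ends 20
payload_len at 20 (size 1, align 1) → ends 21
magic at 21 (size 24, align 1) → ends 45
pad 1 to align 2 for dst
dst at 46 (size 2, align 2) → ends 48
total 48 bytes, alignment 8
array of 23: 23 × 48 = 1104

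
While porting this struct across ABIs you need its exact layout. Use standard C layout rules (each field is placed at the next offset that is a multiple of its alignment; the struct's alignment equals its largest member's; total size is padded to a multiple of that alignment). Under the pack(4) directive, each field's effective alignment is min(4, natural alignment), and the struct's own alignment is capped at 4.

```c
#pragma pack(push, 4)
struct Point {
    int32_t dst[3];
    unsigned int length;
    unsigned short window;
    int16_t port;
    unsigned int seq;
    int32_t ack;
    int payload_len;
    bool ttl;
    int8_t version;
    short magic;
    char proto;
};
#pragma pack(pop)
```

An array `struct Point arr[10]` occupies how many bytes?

dst at 0 (size 12, align 4) → ends 12
length at 12 (size 4, align 4) → ends 16
window at 16 (size 2, align 2) → ends 18
port at 18 (size 2, align 2) → ends 20
seq at 20 (size 4, align 4) → ends 24
ack at 24 (size 4, align 4) → ends 28
payload_len at 28 (size 4, align 4) → ends 32
ttl at 32 (size 1, align 1) → ends 33
version at 33 (size 1, align 1) → ends 34
magic at 34 (size 2, align 2) → ends 36
proto at 36 (size 1, align 1) → ends 37
tail pad 3 to reach multiple of 4
total 40 bytes, alignment 4
array of 10: 10 × 40 = 400

400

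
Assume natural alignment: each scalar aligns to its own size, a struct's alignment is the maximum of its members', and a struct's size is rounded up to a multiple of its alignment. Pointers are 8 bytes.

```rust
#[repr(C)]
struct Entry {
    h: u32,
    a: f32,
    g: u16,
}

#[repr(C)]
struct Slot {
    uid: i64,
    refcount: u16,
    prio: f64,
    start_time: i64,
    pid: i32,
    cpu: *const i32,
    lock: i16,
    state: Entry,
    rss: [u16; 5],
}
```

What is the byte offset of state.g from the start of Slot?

Entry: h at 0 (size 4, align 4) → ends 4; a at 4 (size 4, align 4) → ends 8; g at 8 (size 2, align 2) → ends 10; tail pad 2 to reach multiple of 4; total 12 bytes, alignment 4
uid at 0 (size 8, align 8) → ends 8
refcount at 8 (size 2, align 2) → ends 10
pad 6 to align 8 for prio
prio at 16 (size 8, align 8) → ends 24
start_time at 24 (size 8, align 8) → ends 32
pid at 32 (size 4, align 4) → ends 36
pad 4 to align 8 for cpu
cpu at 40 (size 8, align 8) → ends 48
lock at 48 (size 2, align 2) → ends 50
pad 2 to align 4 for state
state at 52 (size 12, align 4) → ends 64
within Entry: g at 8
52 + 8 = 60

60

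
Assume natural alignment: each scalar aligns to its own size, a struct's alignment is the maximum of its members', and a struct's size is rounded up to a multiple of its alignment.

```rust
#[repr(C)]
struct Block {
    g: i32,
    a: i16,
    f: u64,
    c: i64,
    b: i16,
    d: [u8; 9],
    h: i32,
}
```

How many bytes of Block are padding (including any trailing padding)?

g at 0 (size 4, align 4) → ends 4
a at 4 (size 2, align 2) → ends 6
pad 2 to align 8 for f
f at 8 (size 8, align 8) → ends 16
c at 16 (size 8, align 8) → ends 24
b at 24 (size 2, align 2) → ends 26
d at 26 (size 9, align 1) → ends 35
pad 1 to align 4 for h
h at 36 (size 4, align 4) → ends 40
total 40 bytes, alignment 8
data bytes 37, size 40 → padding 3

3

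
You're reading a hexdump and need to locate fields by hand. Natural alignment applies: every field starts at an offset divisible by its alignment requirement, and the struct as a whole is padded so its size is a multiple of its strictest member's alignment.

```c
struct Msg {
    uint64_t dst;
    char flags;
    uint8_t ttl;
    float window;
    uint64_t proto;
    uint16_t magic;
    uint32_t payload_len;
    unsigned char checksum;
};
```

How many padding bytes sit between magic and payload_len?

2

dst at 0 (size 8, align 8) → ends 8
flags at 8 (size 1, align 1) → ends 9
ttl at 9 (size 1, align 1) → ends 10
pad 2 to align 4 for window
window at 12 (size 4, align 4) → ends 16
proto at 16 (size 8, align 8) → ends 24
magic at 24 (size 2, align 2) → ends 26
pad 2 to align 4 for payload_len
payload_len at 28 (size 4, align 4) → ends 32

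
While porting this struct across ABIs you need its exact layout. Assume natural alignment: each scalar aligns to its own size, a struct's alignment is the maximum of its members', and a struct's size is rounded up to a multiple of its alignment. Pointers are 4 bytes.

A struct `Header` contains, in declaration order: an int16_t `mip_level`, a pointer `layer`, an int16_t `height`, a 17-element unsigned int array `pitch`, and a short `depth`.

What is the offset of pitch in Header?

@0: mip_level [2B, align 2] → 2
+2 pad (align 4)
@4: layer [4B, align 4] → 8
@8: height [2B, align 2] → 10
+2 pad (align 4)
@12: pitch [68B, align 4] → 80

12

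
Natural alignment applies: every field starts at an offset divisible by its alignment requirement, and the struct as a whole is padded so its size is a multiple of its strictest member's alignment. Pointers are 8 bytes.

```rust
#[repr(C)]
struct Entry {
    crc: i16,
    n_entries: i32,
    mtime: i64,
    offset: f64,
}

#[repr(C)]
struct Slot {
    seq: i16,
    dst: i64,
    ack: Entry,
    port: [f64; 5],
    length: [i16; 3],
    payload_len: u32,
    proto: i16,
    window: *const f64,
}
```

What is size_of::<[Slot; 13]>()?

Entry: 0..2  crc  (2B, 2-aligned); 2..4  -- padding (2B); 4..8  n_entries  (4B, 4-aligned); 8..16  mtime  (8B, 8-aligned); 16..24  offset  (8B, 8-aligned); sizeof = 24, alignof = 8
0..2  seq  (2B, 2-aligned)
2..8  -- padding (6B)
8..16  dst  (8B, 8-aligned)
16..40  ack  (24B, 8-aligned)
40..80  port  (40B, 8-aligned)
80..86  length  (6B, 2-aligned)
86..88  -- padding (2B)
88..92  payload_len  (4B, 4-aligned)
92..94  proto  (2B, 2-aligned)
94..96  -- padding (2B)
96..104  window  (8B, 8-aligned)
sizeof = 104, alignof = 8
array of 13: 13 × 104 = 1352

1352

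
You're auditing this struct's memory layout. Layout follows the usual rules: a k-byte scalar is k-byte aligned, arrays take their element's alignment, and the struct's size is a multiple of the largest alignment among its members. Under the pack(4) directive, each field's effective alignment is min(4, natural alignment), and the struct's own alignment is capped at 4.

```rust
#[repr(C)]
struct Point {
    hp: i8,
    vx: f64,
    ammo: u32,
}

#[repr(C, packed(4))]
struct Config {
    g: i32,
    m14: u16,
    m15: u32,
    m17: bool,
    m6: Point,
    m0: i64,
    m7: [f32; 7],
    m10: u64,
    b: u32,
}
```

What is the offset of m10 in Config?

76

Point: @0: hp [1B, align 1] → 1; +7 pad (align 8); @8: vx [8B, align 8] → 16; @16: ammo [4B, align 4] → 20; +4 tail pad (align 8); size 24, align 8
@0: g [4B, align 4] → 4
@4: m14 [2B, align 2] → 6
+2 pad (align 4)
@8: m15 [4B, align 4] → 12
@12: m17 [1B, align 1] → 13
+3 pad (align 4)
@16: m6 [24B, align 4] → 40
@40: m0 [8B, align 4] → 48
@48: m7 [28B, align 4] → 76
@76: m10 [8B, align 4] → 84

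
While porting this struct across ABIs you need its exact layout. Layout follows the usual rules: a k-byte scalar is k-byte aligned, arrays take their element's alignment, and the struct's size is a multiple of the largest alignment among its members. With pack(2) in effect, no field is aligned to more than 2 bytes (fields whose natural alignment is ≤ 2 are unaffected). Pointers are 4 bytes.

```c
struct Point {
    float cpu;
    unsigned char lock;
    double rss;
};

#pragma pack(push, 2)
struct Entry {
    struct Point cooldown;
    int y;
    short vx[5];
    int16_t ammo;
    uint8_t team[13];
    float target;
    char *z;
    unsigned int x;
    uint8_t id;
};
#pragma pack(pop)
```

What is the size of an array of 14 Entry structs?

840

Point: cpu at 0 (size 4, align 4) → ends 4; lock at 4 (size 1, align 1) → ends 5; pad 3 to align 8 for rss; rss at 8 (size 8, align 8) → ends 16; total 16 bytes, alignment 8
cooldown at 0 (size 16, align 2) → ends 16
y at 16 (size 4, align 2) → ends 20
vx at 20 (size 10, align 2) → ends 30
ammo at 30 (size 2, align 2) → ends 32
team at 32 (size 13, align 1) → ends 45
pad 1 to align 2 for target
target at 46 (size 4, align 2) → ends 50
z at 50 (size 4, align 2) → ends 54
x at 54 (size 4, align 2) → ends 58
id at 58 (size 1, align 1) → ends 59
tail pad 1 to reach multiple of 2
total 60 bytes, alignment 2
array of 14: 14 × 60 = 840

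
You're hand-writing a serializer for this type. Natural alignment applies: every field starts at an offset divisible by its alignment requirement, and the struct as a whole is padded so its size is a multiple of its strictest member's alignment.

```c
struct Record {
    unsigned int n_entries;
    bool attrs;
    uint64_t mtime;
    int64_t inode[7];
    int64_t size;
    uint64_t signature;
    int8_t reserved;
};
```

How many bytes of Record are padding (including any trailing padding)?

0..4  n_entries  (4B, 4-aligned)
4..5  attrs  (1B, 1-aligned)
5..8  -- padding (3B)
8..16  mtime  (8B, 8-aligned)
16..72  inode  (56B, 8-aligned)
72..80  size  (8B, 8-aligned)
80..88  signature  (8B, 8-aligned)
88..89  reserved  (1B, 1-aligned)
89..96  -- tail padding (7B)
sizeof = 96, alignof = 8
data bytes 86, size 96 → padding 10

10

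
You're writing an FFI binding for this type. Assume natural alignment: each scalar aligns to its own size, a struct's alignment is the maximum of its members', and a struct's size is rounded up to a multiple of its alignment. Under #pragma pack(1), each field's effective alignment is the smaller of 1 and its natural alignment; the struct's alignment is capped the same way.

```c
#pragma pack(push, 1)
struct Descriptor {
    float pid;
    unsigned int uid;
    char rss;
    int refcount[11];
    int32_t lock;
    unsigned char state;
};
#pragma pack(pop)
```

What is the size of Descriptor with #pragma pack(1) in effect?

0..4  pid  (4B, 1-aligned)
4..8  uid  (4B, 1-aligned)
8..9  rss  (1B, 1-aligned)
9..53  refcount  (44B, 1-aligned)
53..57  lock  (4B, 1-aligned)
57..58  state  (1B, 1-aligned)
sizeof = 58, alignof = 1

58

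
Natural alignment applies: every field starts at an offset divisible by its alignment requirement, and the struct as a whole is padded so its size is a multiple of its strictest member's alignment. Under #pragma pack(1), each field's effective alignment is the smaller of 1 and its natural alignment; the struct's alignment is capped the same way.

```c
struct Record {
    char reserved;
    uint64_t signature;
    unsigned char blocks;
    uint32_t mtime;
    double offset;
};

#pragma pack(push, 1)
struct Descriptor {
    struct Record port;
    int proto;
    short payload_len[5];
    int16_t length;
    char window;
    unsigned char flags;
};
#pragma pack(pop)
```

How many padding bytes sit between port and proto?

0

Record: 0..1  reserved  (1B, 1-aligned); 1..8  -- padding (7B); 8..16  signature  (8B, 8-aligned); 16..17  blocks  (1B, 1-aligned); 17..20  -- padding (3B); 20..24  mtime  (4B, 4-aligned); 24..32  offset  (8B, 8-aligned); sizeof = 32, alignof = 8
0..32  port  (32B, 1-aligned)
32..36  proto  (4B, 1-aligned)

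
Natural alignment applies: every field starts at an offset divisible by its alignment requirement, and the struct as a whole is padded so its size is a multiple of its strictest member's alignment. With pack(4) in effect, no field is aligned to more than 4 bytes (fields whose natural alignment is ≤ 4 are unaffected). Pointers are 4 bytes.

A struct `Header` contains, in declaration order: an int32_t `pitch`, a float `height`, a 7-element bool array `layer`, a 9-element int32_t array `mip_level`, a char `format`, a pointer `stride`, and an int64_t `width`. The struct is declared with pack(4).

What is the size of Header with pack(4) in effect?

0..4  pitch  (4B, 4-aligned)
4..8  height  (4B, 4-aligned)
8..15  layer  (7B, 1-aligned)
15..16  -- padding (1B)
16..52  mip_level  (36B, 4-aligned)
52..53  format  (1B, 1-aligned)
53..56  -- padding (3B)
56..60  stride  (4B, 4-aligned)
60..68  width  (8B, 4-aligned)
sizeof = 68, alignof = 4

68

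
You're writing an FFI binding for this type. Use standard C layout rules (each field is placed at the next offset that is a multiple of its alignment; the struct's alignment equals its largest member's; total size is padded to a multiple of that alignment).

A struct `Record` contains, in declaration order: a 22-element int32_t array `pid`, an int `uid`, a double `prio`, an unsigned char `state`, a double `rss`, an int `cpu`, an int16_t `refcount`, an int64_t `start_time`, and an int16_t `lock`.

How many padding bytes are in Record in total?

pid at 0 (size 88, align 4) → ends 88
uid at 88 (size 4, align 4) → ends 92
pad 4 to align 8 for prio
prio at 96 (size 8, align 8) → ends 104
state at 104 (size 1, align 1) → ends 105
pad 7 to align 8 for rss
rss at 112 (size 8, align 8) → ends 120
cpu at 120 (size 4, align 4) → ends 124
refcount at 124 (size 2, align 2) → ends 126
pad 2 to align 8 for start_time
start_time at 128 (size 8, align 8) → ends 136
lock at 136 (size 2, align 2) → ends 138
tail pad 6 to reach multiple of 8
total 144 bytes, alignment 8
data bytes 125, size 144 → padding 19

19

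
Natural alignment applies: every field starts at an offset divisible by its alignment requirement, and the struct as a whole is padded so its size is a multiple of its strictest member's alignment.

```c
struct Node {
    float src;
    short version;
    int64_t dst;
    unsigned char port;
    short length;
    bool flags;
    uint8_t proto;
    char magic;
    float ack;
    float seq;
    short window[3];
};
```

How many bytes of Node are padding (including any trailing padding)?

0..4  src  (4B, 4-aligned)
4..6  version  (2B, 2-aligned)
6..8  -- padding (2B)
8..16  dst  (8B, 8-aligned)
16..17  port  (1B, 1-aligned)
17..18  -- padding (1B)
18..20  length  (2B, 2-aligned)
20..21  flags  (1B, 1-aligned)
21..22  proto  (1B, 1-aligned)
22..23  magic  (1B, 1-aligned)
23..24  -- padding (1B)
24..28  ack  (4B, 4-aligned)
28..32  seq  (4B, 4-aligned)
32..38  window  (6B, 2-aligned)
38..40  -- tail padding (2B)
sizeof = 40, alignof = 8
data bytes 34, size 40 → padding 6

6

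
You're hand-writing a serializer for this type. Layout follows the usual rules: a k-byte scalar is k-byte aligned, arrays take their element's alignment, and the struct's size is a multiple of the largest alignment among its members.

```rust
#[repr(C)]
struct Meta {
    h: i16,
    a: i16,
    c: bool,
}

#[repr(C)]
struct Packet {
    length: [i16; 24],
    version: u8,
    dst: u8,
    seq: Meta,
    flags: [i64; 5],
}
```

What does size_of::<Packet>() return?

Meta: @0: h [2B, align 2] → 2; @2: a [2B, align 2] → 4; @4: c [1B, align 1] → 5; +1 tail pad (align 2); size 6, align 2
@0: length [48B, align 2] → 48
@48: version [1B, align 1] → 49
@49: dst [1B, align 1] → 50
@50: seq [6B, align 2] → 56
@56: flags [40B, align 8] → 96
size 96, align 8

96 bytes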